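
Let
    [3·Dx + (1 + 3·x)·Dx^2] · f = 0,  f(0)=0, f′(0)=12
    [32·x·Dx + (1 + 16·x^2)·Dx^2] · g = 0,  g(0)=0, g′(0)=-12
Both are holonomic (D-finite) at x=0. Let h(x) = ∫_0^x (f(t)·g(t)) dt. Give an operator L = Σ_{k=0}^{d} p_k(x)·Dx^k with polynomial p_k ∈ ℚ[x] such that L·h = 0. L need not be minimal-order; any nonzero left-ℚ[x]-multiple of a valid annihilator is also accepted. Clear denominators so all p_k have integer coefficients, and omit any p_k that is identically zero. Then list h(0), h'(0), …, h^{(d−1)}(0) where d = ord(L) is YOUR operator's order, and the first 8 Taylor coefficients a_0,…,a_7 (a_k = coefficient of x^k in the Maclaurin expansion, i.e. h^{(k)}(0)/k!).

f: a_k = 0, 12, -18, 36, -81, 972/5, -486, 8748/7, …
g: a_k = 0, -12, 0, 64, 0, -3072/5, 0, 49152/7, …
h₀=f·g: eliminate ⇒ L₀, order ≤ 2·2.
h=∫₀ˣh₀: take L = L₀·Dx.
L = (15744 + 89280·x + 811008·x^2 + 5299200·x^3 + 13271040·x^4 + 17252352·x^5 + 21233664·x^7)·Dx^2 + (4258 + 91200·x + 775488·x^2 + 4635648·x^3 + 18247680·x^4 + 41140224·x^5 + 46448640·x^6 + 21233664·x^7 + 74317824·x^8)·Dx^3 + (492 + 12548·x + 131328·x^2 + 747968·x^3 + 3219456·x^4 + 10146816·x^5 + 21233664·x^6 + 24920064·x^7 + 21233664·x^8 + 42467328·x^9)·Dx^4 + (73 + 822·x + 6161·x^2 + 34944·x^3 + 151168·x^4 + 500736·x^5 + 1322496·x^6 + 2654208·x^7 + 3244032·x^8 + 3538944·x^9 + 5308416·x^10)·Dx^5  (order 5).
h: a_k = 0, 0, 0, -48, 54, 336/5, -30, -37008/35, …
ICs: h(0) = 0, h′(0) = 0, h′′(0) = 0, h′′′(0) = -288, h′′′′(0) = 1296.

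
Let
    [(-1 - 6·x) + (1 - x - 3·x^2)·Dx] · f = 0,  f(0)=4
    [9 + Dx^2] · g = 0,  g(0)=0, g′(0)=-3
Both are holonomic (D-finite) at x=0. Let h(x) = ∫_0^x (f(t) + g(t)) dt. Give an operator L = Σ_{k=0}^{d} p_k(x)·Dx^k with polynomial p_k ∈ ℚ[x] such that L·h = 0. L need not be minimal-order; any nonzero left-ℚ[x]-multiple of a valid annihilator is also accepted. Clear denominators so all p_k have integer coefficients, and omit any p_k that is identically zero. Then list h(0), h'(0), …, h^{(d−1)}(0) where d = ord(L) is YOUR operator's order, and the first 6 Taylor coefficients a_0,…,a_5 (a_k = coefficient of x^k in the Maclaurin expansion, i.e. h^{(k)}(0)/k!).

f: a_k = 4, 4, 16, 28, 76, 160, …
g: a_k = 0, -3, 0, 9/2, 0, -81/40, …
L₀ := lclm(L_f,L_g); ord L₀ ≤ 1+2.
h=∫h₀ ⇒ L = L₀·Dx.
L = (459 + 2916·x + 1539·x^2 + 3888·x^3 + 3645·x^4 + 4374·x^5)·Dx + (-153 + 153·x + 378·x^2 - 405·x^3 + 2187·x^5 + 2187·x^6)·Dx^2 + (51 + 324·x + 171·x^2 + 432·x^3 + 405·x^4 + 486·x^5)·Dx^3 + (-17 + 17·x + 42·x^2 - 45·x^3 + 243·x^5 + 243·x^6)·Dx^4  (order 4).
h: a_k = 0, 4, 1/2, 16/3, 65/8, 76/5, …
ICs: h(0) = 0, h′(0) = 4, h′′(0) = 1, h′′′(0) = 32.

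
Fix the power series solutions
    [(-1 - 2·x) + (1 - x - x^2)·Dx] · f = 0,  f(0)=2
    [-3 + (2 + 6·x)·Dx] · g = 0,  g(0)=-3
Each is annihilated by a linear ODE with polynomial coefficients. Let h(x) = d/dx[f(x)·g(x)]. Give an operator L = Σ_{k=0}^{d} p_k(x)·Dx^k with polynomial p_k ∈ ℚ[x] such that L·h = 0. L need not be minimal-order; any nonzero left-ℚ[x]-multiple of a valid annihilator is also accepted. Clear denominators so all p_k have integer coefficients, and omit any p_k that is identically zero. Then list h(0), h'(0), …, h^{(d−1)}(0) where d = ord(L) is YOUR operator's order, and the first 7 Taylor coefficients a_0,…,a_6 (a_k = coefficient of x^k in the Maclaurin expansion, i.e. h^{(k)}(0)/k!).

L = (19 + 186·x + 321·x^2 + 210·x^3 + 135·x^4) + (-10 - 34·x - 6·x^2 + 50·x^3 + 114·x^4 + 54·x^5)·Dx  (order 1).
h: a_k = -15, -57/2, -945/8, -2217/16, -72885/128, -90351/256, -2753541/1024, …
ICs: h(0) = -15.

f: a_k = 2, 2, 4, 6, 10, 16, 26, …
g: a_k = -3, -9/2, 27/8, -81/16, 1215/128, -5103/256, 45927/1024, …
h₀=f·g: eliminate ⇒ L₀, order ≤ 1·1.
h=h₀': d/dx-closure on L₀ ⇒ L.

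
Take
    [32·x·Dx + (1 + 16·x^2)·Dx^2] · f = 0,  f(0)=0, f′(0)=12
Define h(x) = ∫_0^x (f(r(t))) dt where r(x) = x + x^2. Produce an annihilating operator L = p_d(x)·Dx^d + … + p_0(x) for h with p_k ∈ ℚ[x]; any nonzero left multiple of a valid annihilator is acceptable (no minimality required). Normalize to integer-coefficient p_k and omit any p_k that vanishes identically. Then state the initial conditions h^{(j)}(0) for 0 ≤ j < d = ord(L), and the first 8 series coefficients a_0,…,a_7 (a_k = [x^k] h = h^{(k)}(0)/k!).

L = (-2 + 32·x + 128·x^2 + 192·x^3 + 96·x^4)·Dx^2 + (1 + 2·x + 16·x^2 + 64·x^3 + 80·x^4 + 32·x^5)·Dx^3  (order 3).
h: a_k = 0, 0, 6, 4, -16, -192/5, 352/5, 3008/7, …
ICs: h(0) = 0, h′(0) = 0, h′′(0) = 12.

f: a_k = 0, 12, 0, -64, 0, 3072/5, 0, -49152/7, …
f∘r: x↦r, Dx↦Dx/r' in L_f ⇒ L₀.
Integrate: L := L₀·Dx.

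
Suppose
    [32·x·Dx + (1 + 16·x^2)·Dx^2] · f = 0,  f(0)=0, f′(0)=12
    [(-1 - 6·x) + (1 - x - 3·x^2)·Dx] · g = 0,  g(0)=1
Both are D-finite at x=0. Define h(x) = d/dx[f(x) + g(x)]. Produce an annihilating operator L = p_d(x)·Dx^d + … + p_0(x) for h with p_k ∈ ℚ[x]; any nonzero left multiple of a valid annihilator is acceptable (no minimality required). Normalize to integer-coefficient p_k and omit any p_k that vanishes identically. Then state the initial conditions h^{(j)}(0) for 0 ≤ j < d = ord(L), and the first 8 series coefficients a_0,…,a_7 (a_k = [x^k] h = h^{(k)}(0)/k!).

f: a_k = 0, 12, 0, -64, 0, 3072/5, 0, -49152/7, …
g: a_k = 1, 1, 4, 7, 19, 40, 97, 217, …
Weyl lclm of L_f,L_g ⇒ L₀ (ord ≤ 3).
h=h₀': d/dx-closure on L₀ ⇒ L.
L = (128 - 512·x - 10560·x^2 - 25344·x^3 - 95904·x^4 - 41472·x^6) + (-37 - 208·x + 206·x^2 - 1476·x^3 - 24336·x^4 - 66528·x^5 - 6912·x^6 - 41472·x^7)·Dx + (4 + 21·x + 198·x^2 + 90·x^3 + 1775·x^4 - 4080·x^5 - 6336·x^6 - 2304·x^7 - 6912·x^8)·Dx^2  (order 2).
h: a_k = 13, 8, -171, 76, 3272, 582, -47633, 4064, …
ICs: h(0) = 13, h′(0) = 8.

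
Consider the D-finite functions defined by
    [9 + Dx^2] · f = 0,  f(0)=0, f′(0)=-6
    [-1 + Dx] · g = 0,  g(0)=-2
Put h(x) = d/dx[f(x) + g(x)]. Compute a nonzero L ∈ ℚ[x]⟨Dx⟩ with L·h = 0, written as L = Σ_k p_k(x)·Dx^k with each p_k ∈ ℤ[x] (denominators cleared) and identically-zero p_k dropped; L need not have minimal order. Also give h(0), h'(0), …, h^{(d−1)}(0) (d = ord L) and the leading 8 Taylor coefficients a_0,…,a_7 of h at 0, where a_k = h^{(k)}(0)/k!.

f: a_k = 0, -6, 0, 9, 0, -81/20, 0, 243/280, …
g: a_k = -2, -2, -1, -1/3, -1/12, -1/60, -1/360, -1/2520, …
L₀ := lclm(L_f,L_g); ord L₀ ≤ 2+1.
h₀' ⇒ L via d/dx closure of L₀.
L = 9 - 9·Dx + Dx^2 - Dx^3  (order 3).
h: a_k = -8, -2, 26, -1/3, -61/3, -1/60, 1093/180, -1/2520, …
ICs: h(0) = -8, h′(0) = -2, h′′(0) = 52.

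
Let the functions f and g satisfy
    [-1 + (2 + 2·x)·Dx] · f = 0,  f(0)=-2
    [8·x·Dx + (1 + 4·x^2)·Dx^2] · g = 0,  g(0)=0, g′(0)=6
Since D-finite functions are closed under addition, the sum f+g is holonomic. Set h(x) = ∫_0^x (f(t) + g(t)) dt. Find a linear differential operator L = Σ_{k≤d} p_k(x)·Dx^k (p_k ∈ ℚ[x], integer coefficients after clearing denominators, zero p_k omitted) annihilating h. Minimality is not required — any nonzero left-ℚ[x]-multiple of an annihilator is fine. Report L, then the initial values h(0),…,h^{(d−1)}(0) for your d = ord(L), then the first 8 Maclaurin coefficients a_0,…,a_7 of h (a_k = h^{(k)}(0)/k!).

f: a_k = -2, -1, 1/4, -1/8, 5/64, -7/128, 21/512, -33/1024, …
g: a_k = 0, 6, 0, -8, 0, 96/5, 0, -384/7, …
Sum ⇒ L₀ = lclm(L_f,L_g) in ℚ(x)⟨Dx⟩.
∫: right-multiply L₀ by Dx.
L = (-16 - 40·x + 192·x^2 + 96·x^3)·Dx^2 + (-35 - 64·x + 328·x^2 + 768·x^3 + 336·x^4)·Dx^3 + (-2 + 30·x + 48·x^2 + 144·x^3 + 224·x^4 + 96·x^5)·Dx^4  (order 4).
h: a_k = 0, -2, 5/2, 1/12, -65/32, 1/64, 12253/3840, 3/512, …
ICs: h(0) = 0, h′(0) = -2, h′′(0) = 5, h′′′(0) = 1/2.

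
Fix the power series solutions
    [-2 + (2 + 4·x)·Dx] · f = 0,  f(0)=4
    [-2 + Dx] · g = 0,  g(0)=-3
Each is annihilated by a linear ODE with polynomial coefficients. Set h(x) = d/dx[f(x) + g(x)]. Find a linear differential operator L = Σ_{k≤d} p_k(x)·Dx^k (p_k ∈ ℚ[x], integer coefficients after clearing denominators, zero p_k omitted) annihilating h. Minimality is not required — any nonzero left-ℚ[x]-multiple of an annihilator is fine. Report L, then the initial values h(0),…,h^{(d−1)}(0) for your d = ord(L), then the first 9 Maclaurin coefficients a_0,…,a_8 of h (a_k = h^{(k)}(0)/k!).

L = (-10 - 8·x) + (-1 - 16·x - 16·x^2)·Dx + (3 + 10·x + 8·x^2)·Dx^2  (order 2).
h: a_k = -2, -16, -6, -18, 27/2, -331/10, 3433/60, -45109/420, 675547/3360, …
ICs: h(0) = -2, h′(0) = -16.

f: a_k = 4, 4, -2, 2, -5/2, 7/2, -21/4, 33/4, -429/32, …
g: a_k = -3, -6, -6, -4, -2, -4/5, -4/15, -8/105, -2/105, …
h₀=f+g: left-lcm gives L₀, ord ≤ 2.
h=h₀': d/dx-closure on L₀ ⇒ L.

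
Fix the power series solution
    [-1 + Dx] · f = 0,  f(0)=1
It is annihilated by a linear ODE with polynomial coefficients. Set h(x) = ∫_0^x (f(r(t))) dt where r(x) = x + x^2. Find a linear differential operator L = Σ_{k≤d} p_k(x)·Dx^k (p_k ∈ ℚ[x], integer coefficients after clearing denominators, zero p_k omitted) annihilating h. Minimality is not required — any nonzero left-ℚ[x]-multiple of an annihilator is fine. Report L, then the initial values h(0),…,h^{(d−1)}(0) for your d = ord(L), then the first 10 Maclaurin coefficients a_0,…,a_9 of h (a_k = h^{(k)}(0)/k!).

L = (-1 - 2·x)·Dx + Dx^2  (order 2).
h: a_k = 0, 1, 1/2, 1/2, 7/24, 5/24, 9/80, 331/5040, 1303/40320, 1979/120960, …
ICs: h(0) = 0, h′(0) = 1.

f: a_k = 1, 1, 1/2, 1/6, 1/24, 1/120, 1/720, 1/5040, 1/40320, 1/362880, …
Substitute x→r, Dx→(1/r')Dx; clear ⇒ L₀.
h=∫h₀ ⇒ L = L₀·Dx.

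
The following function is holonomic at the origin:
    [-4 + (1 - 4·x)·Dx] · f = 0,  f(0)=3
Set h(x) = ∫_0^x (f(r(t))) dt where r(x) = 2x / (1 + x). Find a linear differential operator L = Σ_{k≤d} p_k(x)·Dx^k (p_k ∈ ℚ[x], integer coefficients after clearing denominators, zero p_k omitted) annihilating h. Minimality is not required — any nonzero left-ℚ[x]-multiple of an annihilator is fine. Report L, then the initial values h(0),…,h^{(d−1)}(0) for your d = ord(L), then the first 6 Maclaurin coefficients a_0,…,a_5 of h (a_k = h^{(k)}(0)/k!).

L = 8·Dx + (-1 + 6·x + 7·x^2)·Dx^2  (order 2).
h: a_k = 0, 3, 12, 56, 294, 8232/5, …
ICs: h(0) = 0, h′(0) = 3.

f: a_k = 3, 12, 48, 192, 768, 3072, …
Change of var in L_f (x↦r) gives L₀.
h=∫h₀ ⇒ L = L₀·Dx.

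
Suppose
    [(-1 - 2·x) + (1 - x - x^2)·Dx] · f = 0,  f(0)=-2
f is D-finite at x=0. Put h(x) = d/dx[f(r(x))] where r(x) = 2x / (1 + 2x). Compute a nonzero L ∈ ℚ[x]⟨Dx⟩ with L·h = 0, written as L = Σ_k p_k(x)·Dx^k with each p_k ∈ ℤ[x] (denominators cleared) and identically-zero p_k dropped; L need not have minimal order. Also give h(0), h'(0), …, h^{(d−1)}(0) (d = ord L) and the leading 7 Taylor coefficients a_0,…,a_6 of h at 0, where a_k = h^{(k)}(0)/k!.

L = (4 + 24·x + 96·x^2 + 96·x^3) + (-1 - 10·x - 24·x^2 + 8·x^3 + 48·x^4)·Dx  (order 1).
h: a_k = -4, -16, 0, -128, 320, -1536, 5376, …
ICs: h(0) = -4.

f: a_k = -2, -2, -4, -6, -10, -16, -26, …
Substitute x→r, Dx→(1/r')Dx; clear ⇒ L₀.
Differentiate: ansatz ord ≤ ord L₀ ⇒ L.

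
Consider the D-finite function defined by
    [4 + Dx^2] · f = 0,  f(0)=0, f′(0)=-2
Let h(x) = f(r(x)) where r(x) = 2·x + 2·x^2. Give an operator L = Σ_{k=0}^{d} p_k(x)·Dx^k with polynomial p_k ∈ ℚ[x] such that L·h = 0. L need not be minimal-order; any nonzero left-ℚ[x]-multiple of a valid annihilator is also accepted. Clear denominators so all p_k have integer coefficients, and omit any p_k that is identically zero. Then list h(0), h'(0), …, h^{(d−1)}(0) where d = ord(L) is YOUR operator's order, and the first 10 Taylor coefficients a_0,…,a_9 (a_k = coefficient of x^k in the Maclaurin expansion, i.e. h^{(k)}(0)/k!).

f: a_k = 0, -2, 0, 4/3, 0, -4/15, 0, 8/315, 0, -4/2835, …
f∘r: x↦r, Dx↦Dx/r' in L_f ⇒ L₀.
L = (16 + 96·x + 192·x^2 + 128·x^3) - 2·Dx + (1 + 2·x)·Dx^2  (order 2).
h: a_k = 0, -4, -4, 32/3, 32, 352/15, -32, -25856/315, -2816/45, 70528/2835, …
ICs: h(0) = 0, h′(0) = -4.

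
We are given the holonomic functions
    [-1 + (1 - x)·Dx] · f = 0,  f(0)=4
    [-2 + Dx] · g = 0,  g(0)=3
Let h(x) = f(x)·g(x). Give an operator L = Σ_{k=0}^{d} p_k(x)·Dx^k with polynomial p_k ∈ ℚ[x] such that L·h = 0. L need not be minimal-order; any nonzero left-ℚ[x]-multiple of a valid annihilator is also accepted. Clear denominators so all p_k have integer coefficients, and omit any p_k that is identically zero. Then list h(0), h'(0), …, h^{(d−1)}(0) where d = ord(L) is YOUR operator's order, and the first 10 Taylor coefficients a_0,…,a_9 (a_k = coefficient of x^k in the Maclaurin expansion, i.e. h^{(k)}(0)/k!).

f: a_k = 4, 4, 4, 4, 4, 4, 4, 4, 4, 4, …
g: a_k = 3, 6, 6, 4, 2, 4/5, 4/15, 8/105, 2/105, 4/945, …
L₀ := L_f ⊗_s L_g (sym. prod.), ord ≤ 1.
L = (3 - 2·x) + (-1 + x)·Dx  (order 1).
h: a_k = 12, 36, 60, 76, 84, 436/5, 1324/15, 620/7, 9308/105, 83788/945, …
ICs: h(0) = 12.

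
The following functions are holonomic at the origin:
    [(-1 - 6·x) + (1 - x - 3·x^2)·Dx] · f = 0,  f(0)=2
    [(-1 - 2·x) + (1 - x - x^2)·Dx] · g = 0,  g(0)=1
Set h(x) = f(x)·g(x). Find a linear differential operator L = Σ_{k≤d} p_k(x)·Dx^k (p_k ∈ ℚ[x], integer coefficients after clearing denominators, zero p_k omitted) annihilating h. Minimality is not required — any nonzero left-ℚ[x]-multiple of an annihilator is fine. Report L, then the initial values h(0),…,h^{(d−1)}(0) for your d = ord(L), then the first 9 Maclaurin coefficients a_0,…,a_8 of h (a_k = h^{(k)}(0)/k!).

f: a_k = 2, 2, 8, 14, 38, 80, 194, 434, 1016, …
g: a_k = 1, 1, 2, 3, 5, 8, 13, 21, 34, …
Sym-product of L_f,L_g gives L₀ (≤ ord 1).
L = (-2 - 6·x + 12·x^2 + 12·x^3) + (1 - 2·x - 3·x^2 + 4·x^3 + 3·x^4)·Dx  (order 1).
h: a_k = 2, 4, 14, 32, 84, 196, 474, 1104, 2594, …
ICs: h(0) = 2.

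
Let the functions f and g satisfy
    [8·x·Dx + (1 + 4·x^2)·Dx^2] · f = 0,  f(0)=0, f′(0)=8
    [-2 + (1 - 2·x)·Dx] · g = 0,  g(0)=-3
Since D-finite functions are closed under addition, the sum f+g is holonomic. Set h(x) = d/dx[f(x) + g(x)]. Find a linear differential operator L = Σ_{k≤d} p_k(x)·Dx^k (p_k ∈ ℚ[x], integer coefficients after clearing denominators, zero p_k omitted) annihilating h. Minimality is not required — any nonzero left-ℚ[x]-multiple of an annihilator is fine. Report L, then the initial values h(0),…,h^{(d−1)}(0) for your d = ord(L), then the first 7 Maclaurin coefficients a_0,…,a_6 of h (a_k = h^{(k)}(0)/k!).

L = (8 - 64·x - 96·x^2) + (-8 + 8·x - 32·x^2 - 96·x^3)·Dx + (1 - 16·x^4)·Dx^2  (order 2).
h: a_k = 2, -24, -104, -192, -352, -1152, -3200, …
ICs: h(0) = 2, h′(0) = -24.

f: a_k = 0, 8, 0, -32/3, 0, 128/5, 0, …
g: a_k = -3, -6, -12, -24, -48, -96, -192, …
L₀ := lclm(L_f,L_g); ord L₀ ≤ 2+1.
Differentiate: ansatz ord ≤ ord L₀ ⇒ L.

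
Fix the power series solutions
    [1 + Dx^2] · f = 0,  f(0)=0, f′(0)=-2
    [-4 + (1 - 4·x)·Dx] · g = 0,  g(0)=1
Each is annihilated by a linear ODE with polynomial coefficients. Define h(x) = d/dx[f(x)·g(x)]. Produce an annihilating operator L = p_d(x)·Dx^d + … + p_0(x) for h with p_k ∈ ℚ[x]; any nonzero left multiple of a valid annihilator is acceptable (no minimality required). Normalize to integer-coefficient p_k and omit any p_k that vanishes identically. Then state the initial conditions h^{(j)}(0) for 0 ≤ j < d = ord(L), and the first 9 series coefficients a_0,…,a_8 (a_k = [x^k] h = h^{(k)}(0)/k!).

f: a_k = 0, -2, 0, 1/3, 0, -1/60, 0, 1/2520, 0, …
g: a_k = 1, 4, 16, 64, 256, 1024, 4096, 16384, 65536, …
f·g: L₀ = L_f ⊗_s L_g, ord ≤ 2·1.
h₀' ⇒ L via d/dx closure of L₀.
L = (-31 - 8·x + 16·x^2) + (-8 + 32·x)·Dx + (1 - 8·x + 16·x^2)·Dx^2  (order 2).
h: a_k = -2, -16, -95, -1520/3, -30401/12, -60802/5, -20429471/360, -81717884/315, -23534750593/20160, …
ICs: h(0) = -2, h′(0) = -16.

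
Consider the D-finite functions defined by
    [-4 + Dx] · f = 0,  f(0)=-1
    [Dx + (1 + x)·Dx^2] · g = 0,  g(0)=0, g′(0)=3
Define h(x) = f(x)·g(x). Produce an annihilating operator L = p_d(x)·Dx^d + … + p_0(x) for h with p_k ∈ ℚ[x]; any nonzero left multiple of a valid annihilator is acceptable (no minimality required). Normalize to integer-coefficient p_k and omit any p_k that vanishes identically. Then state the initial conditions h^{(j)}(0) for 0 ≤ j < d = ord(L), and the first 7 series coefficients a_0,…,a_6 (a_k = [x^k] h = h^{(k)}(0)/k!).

L = (12 + 16·x) + (-7 - 8·x)·Dx + (1 + x)·Dx^2  (order 2).
h: a_k = 0, -3, -21/2, -19, -93/4, -108/5, -97/6, …
ICs: h(0) = 0, h′(0) = -3.

f: a_k = -1, -4, -8, -32/3, -32/3, -128/15, -256/45, …
g: a_k = 0, 3, -3/2, 1, -3/4, 3/5, -1/2, …
f·g: L₀ = L_f ⊗_s L_g, ord ≤ 1·2.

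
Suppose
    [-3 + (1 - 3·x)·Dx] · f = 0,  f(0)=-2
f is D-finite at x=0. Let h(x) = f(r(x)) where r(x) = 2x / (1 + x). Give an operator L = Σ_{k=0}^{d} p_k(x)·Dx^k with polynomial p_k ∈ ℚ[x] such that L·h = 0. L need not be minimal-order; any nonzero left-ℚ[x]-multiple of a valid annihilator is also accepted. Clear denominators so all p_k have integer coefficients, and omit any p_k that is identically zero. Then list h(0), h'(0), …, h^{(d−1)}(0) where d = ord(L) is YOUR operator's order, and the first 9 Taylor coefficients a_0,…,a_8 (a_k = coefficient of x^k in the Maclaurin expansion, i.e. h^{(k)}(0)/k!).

L = 6 + (-1 + 4·x + 5·x^2)·Dx  (order 1).
h: a_k = -2, -12, -60, -300, -1500, -7500, -37500, -187500, -937500, …
ICs: h(0) = -2.

f: a_k = -2, -6, -18, -54, -162, -486, -1458, -4374, -13122, …
L₀ from L_f via x↦r, Dx↦r'^{-1}Dx.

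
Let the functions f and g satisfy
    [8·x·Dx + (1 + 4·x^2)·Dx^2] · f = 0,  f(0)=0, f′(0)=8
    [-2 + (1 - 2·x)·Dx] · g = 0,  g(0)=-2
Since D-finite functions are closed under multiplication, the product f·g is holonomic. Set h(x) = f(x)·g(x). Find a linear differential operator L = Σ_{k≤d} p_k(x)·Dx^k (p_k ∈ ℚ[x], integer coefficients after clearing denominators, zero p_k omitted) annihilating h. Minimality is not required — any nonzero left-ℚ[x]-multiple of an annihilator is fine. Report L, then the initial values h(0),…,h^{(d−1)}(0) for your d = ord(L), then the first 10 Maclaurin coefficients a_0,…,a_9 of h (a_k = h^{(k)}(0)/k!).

f: a_k = 0, 8, 0, -32/3, 0, 128/5, 0, -512/7, 0, 2048/9, …
g: a_k = -2, -4, -8, -16, -32, -64, -128, -256, -512, -1024, …
f·g: L₀ = L_f ⊗_s L_g, ord ≤ 2·1.
L = 16·x + (4 - 8·x + 32·x^2)·Dx + (-1 + 2·x - 4·x^2 + 8·x^3)·Dx^2  (order 2).
h: a_k = 0, -16, -32, -128/3, -256/3, -3328/15, -6656/15, -77824/105, -155648/105, -1077248/315, …
ICs: h(0) = 0, h′(0) = -16.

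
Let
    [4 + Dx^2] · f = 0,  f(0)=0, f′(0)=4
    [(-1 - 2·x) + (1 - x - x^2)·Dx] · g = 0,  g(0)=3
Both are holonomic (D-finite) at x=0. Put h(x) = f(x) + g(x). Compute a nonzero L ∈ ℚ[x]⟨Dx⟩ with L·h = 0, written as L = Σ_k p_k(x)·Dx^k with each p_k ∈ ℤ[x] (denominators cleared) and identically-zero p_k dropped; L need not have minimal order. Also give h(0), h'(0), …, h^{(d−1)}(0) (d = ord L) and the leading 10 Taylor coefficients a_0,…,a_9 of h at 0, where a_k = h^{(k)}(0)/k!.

L = (-44 - 96·x - 32·x^2 - 48·x^3 - 40·x^4 - 16·x^5) + (16 - 20·x - 8·x^2 + 16·x^3 - 12·x^4 - 24·x^5 - 8·x^6)·Dx + (-11 - 24·x - 8·x^2 - 12·x^3 - 10·x^4 - 4·x^5)·Dx^2 + (4 - 5·x - 2·x^2 + 4·x^3 - 3·x^4 - 6·x^5 - 2·x^6)·Dx^3  (order 3).
h: a_k = 3, 7, 6, 19/3, 15, 368/15, 39, 19829/315, 102, 467783/2835, …
ICs: h(0) = 3, h′(0) = 7, h′′(0) = 12.

f: a_k = 0, 4, 0, -8/3, 0, 8/15, 0, -16/315, 0, 8/2835, …
g: a_k = 3, 3, 6, 9, 15, 24, 39, 63, 102, 165, …
L₀ := lclm(L_f,L_g); ord L₀ ≤ 2+1.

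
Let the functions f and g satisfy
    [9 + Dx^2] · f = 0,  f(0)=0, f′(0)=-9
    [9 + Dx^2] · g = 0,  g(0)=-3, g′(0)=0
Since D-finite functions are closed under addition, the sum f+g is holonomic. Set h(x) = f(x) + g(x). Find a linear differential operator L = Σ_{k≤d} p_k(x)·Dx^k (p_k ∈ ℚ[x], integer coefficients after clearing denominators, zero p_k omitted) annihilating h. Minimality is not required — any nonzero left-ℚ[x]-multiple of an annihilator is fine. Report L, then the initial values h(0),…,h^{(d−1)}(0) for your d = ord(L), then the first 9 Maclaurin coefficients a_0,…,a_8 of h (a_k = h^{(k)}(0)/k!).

L = 9 + Dx^2  (order 2).
h: a_k = -3, -9, 27/2, 27/2, -81/8, -243/40, 243/80, 729/560, -2187/4480, …
ICs: h(0) = -3, h′(0) = -9.

f: a_k = 0, -9, 0, 27/2, 0, -243/40, 0, 729/560, 0, …
g: a_k = -3, 0, 27/2, 0, -81/8, 0, 243/80, 0, -2187/4480, …
h₀=f+g: left-lcm gives L₀, ord ≤ 4.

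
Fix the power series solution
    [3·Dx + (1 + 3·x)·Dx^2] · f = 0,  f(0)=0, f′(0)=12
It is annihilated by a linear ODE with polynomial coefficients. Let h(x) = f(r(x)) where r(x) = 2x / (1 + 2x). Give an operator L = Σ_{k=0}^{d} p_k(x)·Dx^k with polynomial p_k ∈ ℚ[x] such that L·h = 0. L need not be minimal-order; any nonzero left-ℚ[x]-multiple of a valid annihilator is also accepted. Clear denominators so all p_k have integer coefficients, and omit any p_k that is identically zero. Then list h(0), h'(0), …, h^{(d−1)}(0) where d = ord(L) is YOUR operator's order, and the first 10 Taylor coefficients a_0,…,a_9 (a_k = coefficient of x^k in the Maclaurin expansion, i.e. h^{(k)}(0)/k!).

L = (10 + 32·x)·Dx + (1 + 10·x + 16·x^2)·Dx^2  (order 2).
h: a_k = 0, 24, -120, 672, -4080, 130944/5, -174720, 8388096/7, -8388480, 59652096, …
ICs: h(0) = 0, h′(0) = 24.

f: a_k = 0, 12, -18, 36, -81, 972/5, -486, 8748/7, -6561/2, 8748, …
h₀=f(r): pull back L_f along r ⇒ L₀.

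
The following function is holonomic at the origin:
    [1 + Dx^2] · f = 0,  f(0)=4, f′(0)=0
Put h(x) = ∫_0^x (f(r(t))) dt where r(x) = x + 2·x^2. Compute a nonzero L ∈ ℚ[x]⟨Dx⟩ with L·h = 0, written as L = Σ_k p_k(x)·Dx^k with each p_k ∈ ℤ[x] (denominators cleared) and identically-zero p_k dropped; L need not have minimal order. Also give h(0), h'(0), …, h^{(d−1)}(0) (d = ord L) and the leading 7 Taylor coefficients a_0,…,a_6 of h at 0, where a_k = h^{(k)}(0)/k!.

L = (1 + 12·x + 48·x^2 + 64·x^3)·Dx - 4·Dx^2 + (1 + 4·x)·Dx^3  (order 3).
h: a_k = 0, 4, 0, -2/3, -2, -47/30, 2/9, …
ICs: h(0) = 0, h′(0) = 4, h′′(0) = 0.

f: a_k = 4, 0, -2, 0, 1/6, 0, -1/180, …
L₀ from L_f via x↦r, Dx↦r'^{-1}Dx.
Integrate: L := L₀·Dx.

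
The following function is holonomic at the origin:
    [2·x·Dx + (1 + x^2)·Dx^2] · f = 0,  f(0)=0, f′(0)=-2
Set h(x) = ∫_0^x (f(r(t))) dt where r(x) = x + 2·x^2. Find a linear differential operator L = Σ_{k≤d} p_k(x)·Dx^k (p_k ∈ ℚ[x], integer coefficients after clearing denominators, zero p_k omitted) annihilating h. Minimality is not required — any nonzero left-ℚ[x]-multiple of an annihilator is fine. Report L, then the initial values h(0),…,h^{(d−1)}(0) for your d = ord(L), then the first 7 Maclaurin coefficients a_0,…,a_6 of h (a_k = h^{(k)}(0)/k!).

f: a_k = 0, -2, 0, 2/3, 0, -2/5, 0, …
Change of var in L_f (x↦r) gives L₀.
Integrate: L := L₀·Dx.
L = (-4 + 2·x + 16·x^2 + 48·x^3 + 48·x^4)·Dx^2 + (1 + 4·x + x^2 + 8·x^3 + 20·x^4 + 16·x^5)·Dx^3  (order 3).
h: a_k = 0, 0, -1, -4/3, 1/6, 4/5, 19/15, …
ICs: h(0) = 0, h′(0) = 0, h′′(0) = -2.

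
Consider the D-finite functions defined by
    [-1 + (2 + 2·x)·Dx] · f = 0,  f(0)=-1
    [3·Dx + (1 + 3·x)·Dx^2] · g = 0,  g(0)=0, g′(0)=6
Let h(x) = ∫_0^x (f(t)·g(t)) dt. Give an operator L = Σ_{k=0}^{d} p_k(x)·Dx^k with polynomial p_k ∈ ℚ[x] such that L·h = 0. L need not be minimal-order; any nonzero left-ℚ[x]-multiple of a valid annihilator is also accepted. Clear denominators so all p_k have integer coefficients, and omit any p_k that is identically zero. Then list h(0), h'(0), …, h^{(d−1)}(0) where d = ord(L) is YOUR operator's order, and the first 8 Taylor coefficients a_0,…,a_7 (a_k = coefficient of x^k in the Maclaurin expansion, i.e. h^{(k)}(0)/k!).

f: a_k = -1, -1/2, 1/8, -1/16, 5/128, -7/256, 21/1024, -33/2048, …
g: a_k = 0, 6, -9, 18, -81/2, 486/5, -243, 4374/7, …
Sym-product of L_f,L_g gives L₀ (≤ ord 2).
∫: right-multiply L₀ by Dx.
L = (-3 + 3·x)·Dx + (8 + 8·x)·Dx^2 + (4 + 20·x + 28·x^2 + 12·x^3)·Dx^3  (order 3).
h: a_k = 0, 0, -3, 2, -51/16, 6, -7883/640, 60063/2240, …
ICs: h(0) = 0, h′(0) = 0, h′′(0) = -6.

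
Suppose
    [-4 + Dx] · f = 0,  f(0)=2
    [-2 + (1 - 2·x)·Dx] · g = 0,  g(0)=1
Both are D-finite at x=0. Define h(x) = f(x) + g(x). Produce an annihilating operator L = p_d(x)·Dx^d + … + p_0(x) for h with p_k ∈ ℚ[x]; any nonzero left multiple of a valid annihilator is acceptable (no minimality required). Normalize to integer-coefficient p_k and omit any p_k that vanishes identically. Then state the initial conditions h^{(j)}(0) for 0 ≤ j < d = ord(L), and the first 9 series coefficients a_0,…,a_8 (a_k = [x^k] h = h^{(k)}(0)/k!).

L = 32·x + (4 - 32·x + 32·x^2)·Dx + (-1 + 6·x - 8·x^2)·Dx^2  (order 2).
h: a_k = 3, 10, 20, 88/3, 112/3, 736/15, 3392/45, 42368/315, 81664/315, …
ICs: h(0) = 3, h′(0) = 10.

f: a_k = 2, 8, 16, 64/3, 64/3, 256/15, 512/45, 2048/315, 1024/315, …
g: a_k = 1, 2, 4, 8, 16, 32, 64, 128, 256, …
f+g: L₀ = lclm(L_f,L_g), ord ≤ 1+1.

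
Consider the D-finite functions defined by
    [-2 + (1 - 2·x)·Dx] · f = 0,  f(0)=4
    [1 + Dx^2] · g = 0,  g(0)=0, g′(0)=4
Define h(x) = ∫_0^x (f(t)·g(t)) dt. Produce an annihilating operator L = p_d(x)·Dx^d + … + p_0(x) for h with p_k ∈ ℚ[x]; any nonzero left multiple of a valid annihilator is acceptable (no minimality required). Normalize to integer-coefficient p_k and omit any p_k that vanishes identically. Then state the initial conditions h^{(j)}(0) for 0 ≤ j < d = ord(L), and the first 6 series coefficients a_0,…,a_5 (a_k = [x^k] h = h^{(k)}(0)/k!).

f: a_k = 4, 8, 16, 32, 64, 128, …
g: a_k = 0, 4, 0, -2/3, 0, 1/30, …
Product ⇒ symmetric product L₀, ord ≤ 2.
Integrate: L := L₀·Dx.
L = (-1 + 2·x)·Dx + 4·Dx^2 + (-1 + 2·x)·Dx^3  (order 3).
h: a_k = 0, 0, 8, 32/3, 46/3, 368/15, …
ICs: h(0) = 0, h′(0) = 0, h′′(0) = 16.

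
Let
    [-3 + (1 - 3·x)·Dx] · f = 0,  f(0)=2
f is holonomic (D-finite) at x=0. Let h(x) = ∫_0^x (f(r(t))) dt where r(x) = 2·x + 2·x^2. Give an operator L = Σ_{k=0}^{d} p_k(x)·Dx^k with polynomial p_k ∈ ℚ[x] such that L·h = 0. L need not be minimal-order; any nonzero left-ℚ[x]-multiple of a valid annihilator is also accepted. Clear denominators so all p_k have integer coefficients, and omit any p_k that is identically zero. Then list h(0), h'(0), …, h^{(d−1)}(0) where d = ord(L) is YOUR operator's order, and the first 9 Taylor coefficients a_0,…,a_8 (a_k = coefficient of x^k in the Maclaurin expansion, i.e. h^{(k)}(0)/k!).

L = (6 + 12·x)·Dx + (-1 + 6·x + 6·x^2)·Dx^2  (order 2).
h: a_k = 0, 2, 6, 28, 144, 792, 4536, 187056/7, 160704, …
ICs: h(0) = 0, h′(0) = 2.

f: a_k = 2, 6, 18, 54, 162, 486, 1458, 4374, 13122, …
Substitute x→r, Dx→(1/r')Dx; clear ⇒ L₀.
h=∫h₀ ⇒ L = L₀·Dx.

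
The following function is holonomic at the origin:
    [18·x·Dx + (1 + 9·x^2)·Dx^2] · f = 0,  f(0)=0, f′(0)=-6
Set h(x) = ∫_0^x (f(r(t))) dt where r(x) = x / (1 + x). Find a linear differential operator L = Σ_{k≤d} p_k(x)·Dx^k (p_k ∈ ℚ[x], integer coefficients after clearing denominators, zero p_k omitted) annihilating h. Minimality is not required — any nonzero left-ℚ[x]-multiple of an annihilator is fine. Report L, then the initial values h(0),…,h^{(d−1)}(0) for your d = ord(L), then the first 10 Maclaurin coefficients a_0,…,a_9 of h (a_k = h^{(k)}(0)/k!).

L = (2 + 20·x)·Dx^2 + (1 + 2·x + 10·x^2)·Dx^3  (order 3).
h: a_k = 0, 0, -3, 2, 3, -48/5, 4/5, 312/7, -498/7, -448/3, …
ICs: h(0) = 0, h′(0) = 0, h′′(0) = -6.

f: a_k = 0, -6, 0, 18, 0, -486/5, 0, 4374/7, 0, -4374, …
Change of var in L_f (x↦r) gives L₀.
∫: right-multiply L₀ by Dx.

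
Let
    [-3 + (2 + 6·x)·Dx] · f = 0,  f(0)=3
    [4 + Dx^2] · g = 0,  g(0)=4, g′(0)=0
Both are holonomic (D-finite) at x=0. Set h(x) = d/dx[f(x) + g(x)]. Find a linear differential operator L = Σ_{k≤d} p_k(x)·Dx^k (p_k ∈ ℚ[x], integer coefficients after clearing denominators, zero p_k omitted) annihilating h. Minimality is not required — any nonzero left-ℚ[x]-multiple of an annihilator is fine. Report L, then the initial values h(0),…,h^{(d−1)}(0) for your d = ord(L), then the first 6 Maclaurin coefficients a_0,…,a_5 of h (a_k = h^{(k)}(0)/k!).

L = (-1812 - 1152·x - 1728·x^2) + (-344 - 1800·x - 3456·x^2 - 3456·x^3)·Dx + (-453 - 288·x - 432·x^2)·Dx^2 + (-86 - 450·x - 864·x^2 - 864·x^3)·Dx^3  (order 3).
h: a_k = 9/2, -91/4, 243/16, -2621/96, 25515/256, -2083099/7680, …
ICs: h(0) = 9/2, h′(0) = -91/4, h′′(0) = 243/8.

f: a_k = 3, 9/2, -27/8, 81/16, -1215/128, 5103/256, …
g: a_k = 4, 0, -8, 0, 8/3, 0, …
L₀ := lclm(L_f,L_g); ord L₀ ≤ 1+2.
h=h₀': d/dx-closure on L₀ ⇒ L.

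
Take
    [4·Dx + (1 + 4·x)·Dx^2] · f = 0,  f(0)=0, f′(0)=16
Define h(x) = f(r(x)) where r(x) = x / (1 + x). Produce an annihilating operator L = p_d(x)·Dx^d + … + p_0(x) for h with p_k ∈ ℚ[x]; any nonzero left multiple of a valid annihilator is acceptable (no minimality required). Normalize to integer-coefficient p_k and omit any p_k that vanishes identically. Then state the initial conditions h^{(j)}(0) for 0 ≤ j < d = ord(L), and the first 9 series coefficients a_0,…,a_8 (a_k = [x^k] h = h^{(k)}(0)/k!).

L = (6 + 10·x)·Dx + (1 + 6·x + 5·x^2)·Dx^2  (order 2).
h: a_k = 0, 16, -48, 496/3, -624, 12496/5, -10416, 312496/7, -195312, …
ICs: h(0) = 0, h′(0) = 16.

f: a_k = 0, 16, -32, 256/3, -256, 4096/5, -8192/3, 65536/7, -32768, …
L₀ from L_f via x↦r, Dx↦r'^{-1}Dx.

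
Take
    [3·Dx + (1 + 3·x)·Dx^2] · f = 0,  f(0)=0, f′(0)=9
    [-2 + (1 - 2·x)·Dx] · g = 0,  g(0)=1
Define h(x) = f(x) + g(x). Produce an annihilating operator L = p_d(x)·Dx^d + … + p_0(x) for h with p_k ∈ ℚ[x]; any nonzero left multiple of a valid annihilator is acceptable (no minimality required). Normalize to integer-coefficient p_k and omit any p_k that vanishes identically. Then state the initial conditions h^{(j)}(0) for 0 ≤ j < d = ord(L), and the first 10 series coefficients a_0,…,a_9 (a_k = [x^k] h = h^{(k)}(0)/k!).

L = (-144 - 72·x)·Dx + (-6 - 216·x - 144·x^2)·Dx^2 + (7 + 13·x - 36·x^2 - 36·x^3)·Dx^3  (order 3).
h: a_k = 1, 11, -19/2, 35, -179/4, 889/5, -601/2, 7457/7, -17635/8, 7073, …
ICs: h(0) = 1, h′(0) = 11, h′′(0) = -19.

f: a_k = 0, 9, -27/2, 27, -243/4, 729/5, -729/2, 6561/7, -19683/8, 6561, …
g: a_k = 1, 2, 4, 8, 16, 32, 64, 128, 256, 512, …
L₀ := lclm(L_f,L_g); ord L₀ ≤ 2+1.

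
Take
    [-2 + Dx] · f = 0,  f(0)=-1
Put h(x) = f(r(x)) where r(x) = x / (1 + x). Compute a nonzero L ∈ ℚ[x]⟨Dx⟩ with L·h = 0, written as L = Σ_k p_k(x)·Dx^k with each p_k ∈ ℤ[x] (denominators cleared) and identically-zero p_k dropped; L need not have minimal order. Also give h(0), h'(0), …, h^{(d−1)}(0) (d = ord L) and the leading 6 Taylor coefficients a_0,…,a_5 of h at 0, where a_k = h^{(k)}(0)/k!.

L = -2 + (1 + 2·x + x^2)·Dx  (order 1).
h: a_k = -1, -2, 0, 2/3, -2/3, 2/5, …
ICs: h(0) = -1.

f: a_k = -1, -2, -2, -4/3, -2/3, -4/15, …
Substitute x→r, Dx→(1/r')Dx; clear ⇒ L₀.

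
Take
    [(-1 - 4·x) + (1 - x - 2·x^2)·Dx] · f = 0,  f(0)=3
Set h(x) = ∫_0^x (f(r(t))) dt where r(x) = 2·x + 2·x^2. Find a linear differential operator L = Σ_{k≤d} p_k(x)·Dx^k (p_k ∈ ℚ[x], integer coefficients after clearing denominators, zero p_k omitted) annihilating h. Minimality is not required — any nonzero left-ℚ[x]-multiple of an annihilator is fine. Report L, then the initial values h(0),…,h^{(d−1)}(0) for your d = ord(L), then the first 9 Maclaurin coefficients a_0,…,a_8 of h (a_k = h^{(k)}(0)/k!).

L = (2 + 20·x + 48·x^2 + 32·x^3)·Dx + (-1 + 2·x + 10·x^2 + 16·x^3 + 8·x^4)·Dx^2  (order 2).
h: a_k = 0, 3, 3, 14, 48, 924/5, 748, 21624/7, 13056, …
ICs: h(0) = 0, h′(0) = 3.

f: a_k = 3, 3, 9, 15, 33, 63, 129, 255, 513, …
Substitute x→r, Dx→(1/r')Dx; clear ⇒ L₀.
h=∫₀ˣh₀: take L = L₀·Dx.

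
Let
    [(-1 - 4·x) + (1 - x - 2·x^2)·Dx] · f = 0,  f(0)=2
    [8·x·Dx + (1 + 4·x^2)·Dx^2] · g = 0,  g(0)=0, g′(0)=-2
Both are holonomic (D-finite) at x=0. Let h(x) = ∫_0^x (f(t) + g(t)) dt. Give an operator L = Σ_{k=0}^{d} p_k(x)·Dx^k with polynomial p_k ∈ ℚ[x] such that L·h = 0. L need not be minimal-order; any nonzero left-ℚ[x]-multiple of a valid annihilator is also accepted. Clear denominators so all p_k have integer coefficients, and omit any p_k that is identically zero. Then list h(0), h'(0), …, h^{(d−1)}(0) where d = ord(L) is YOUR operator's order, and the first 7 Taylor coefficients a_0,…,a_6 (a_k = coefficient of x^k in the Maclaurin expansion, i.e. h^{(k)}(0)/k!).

f: a_k = 2, 2, 6, 10, 22, 42, 86, …
g: a_k = 0, -2, 0, 8/3, 0, -32/5, 0, …
f+g: L₀ = lclm(L_f,L_g), ord ≤ 1+2.
∫: right-multiply L₀ by Dx.
L = (-24 + 96·x + 864·x^2 + 1536·x^3 + 3264·x^4 + 768·x^6)·Dx^2 + (19 + 80·x + 100·x^2 + 544·x^3 + 1424·x^4 + 2368·x^5 + 192·x^6 + 768·x^7)·Dx^3 + (-3 - 7·x - 32·x^2 + 28·x^3 - 24·x^4 + 240·x^5 + 256·x^6 + 64·x^7 + 128·x^8)·Dx^4  (order 4).
h: a_k = 0, 2, 0, 2, 19/6, 22/5, 89/15, …
ICs: h(0) = 0, h′(0) = 2, h′′(0) = 0, h′′′(0) = 12.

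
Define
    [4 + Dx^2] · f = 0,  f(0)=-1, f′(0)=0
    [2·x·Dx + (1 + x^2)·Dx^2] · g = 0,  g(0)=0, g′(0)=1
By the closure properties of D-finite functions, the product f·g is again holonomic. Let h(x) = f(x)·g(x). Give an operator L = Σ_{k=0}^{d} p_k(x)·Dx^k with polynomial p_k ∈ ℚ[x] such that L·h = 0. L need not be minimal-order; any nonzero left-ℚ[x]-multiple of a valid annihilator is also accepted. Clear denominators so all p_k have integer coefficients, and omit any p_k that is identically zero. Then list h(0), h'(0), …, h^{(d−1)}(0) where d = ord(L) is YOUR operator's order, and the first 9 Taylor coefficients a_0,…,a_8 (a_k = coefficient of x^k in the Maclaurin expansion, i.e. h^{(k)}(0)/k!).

L = (160 + 464·x^2 + 464·x^4 + 256·x^6 + 64·x^8) + (96·x + 224·x^3 + 192·x^5 + 64·x^7)·Dx + (60 + 188·x^2 + 216·x^4 + 128·x^6 + 32·x^8)·Dx^2 + (24·x + 56·x^3 + 48·x^5 + 16·x^7)·Dx^3 + (5 + 18·x^2 + 25·x^4 + 16·x^6 + 4·x^8)·Dx^4  (order 4).
h: a_k = 0, -1, 0, 7/3, 0, -23/15, 0, 269/315, 0, …
ICs: h(0) = 0, h′(0) = -1, h′′(0) = 0, h′′′(0) = 14.

f: a_k = -1, 0, 2, 0, -2/3, 0, 4/45, 0, -2/315, …
g: a_k = 0, 1, 0, -1/3, 0, 1/5, 0, -1/7, 0, …
Product ⇒ symmetric product L₀, ord ≤ 4.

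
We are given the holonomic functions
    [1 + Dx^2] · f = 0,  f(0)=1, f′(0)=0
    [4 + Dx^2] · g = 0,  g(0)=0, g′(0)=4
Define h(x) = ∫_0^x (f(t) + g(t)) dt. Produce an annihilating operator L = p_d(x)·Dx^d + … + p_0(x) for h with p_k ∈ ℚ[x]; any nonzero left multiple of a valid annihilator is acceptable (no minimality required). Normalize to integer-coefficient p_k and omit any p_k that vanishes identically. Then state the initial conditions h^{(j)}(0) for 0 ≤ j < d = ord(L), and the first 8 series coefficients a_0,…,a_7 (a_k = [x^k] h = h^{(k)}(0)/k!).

L = 4·Dx + 5·Dx^3 + Dx^5  (order 5).
h: a_k = 0, 1, 2, -1/6, -2/3, 1/120, 4/45, -1/5040, …
ICs: h(0) = 0, h′(0) = 1, h′′(0) = 4, h′′′(0) = -1, h′′′′(0) = -16.

f: a_k = 1, 0, -1/2, 0, 1/24, 0, -1/720, 0, …
g: a_k = 0, 4, 0, -8/3, 0, 8/15, 0, -16/315, …
Sum ⇒ L₀ = lclm(L_f,L_g) in ℚ(x)⟨Dx⟩.
Integrate: L := L₀·Dx.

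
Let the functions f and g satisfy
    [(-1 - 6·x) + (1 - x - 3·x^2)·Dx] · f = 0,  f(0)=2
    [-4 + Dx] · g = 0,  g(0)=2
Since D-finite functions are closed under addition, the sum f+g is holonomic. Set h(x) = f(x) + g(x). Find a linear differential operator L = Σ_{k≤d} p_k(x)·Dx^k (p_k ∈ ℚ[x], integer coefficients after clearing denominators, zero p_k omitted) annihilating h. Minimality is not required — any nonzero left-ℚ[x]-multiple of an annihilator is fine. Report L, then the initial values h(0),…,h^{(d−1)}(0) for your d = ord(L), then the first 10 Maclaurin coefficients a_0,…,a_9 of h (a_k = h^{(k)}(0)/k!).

f: a_k = 2, 2, 8, 14, 38, 80, 194, 434, 1016, 2318, …
g: a_k = 2, 8, 16, 64/3, 64/3, 256/15, 512/45, 2048/315, 1024/315, 4096/2835, …
L₀ := lclm(L_f,L_g); ord L₀ ≤ 1+1.
L = (-16 + 8·x - 360·x^2 - 288·x^3) + (-8 + 50·x + 134·x^2 - 96·x^3 - 144·x^4)·Dx + (3 - 13·x - 11·x^2 + 42·x^3 + 36·x^4)·Dx^2  (order 2).
h: a_k = 4, 10, 24, 106/3, 178/3, 1456/15, 9242/45, 138758/315, 321064/315, 6575626/2835, …
ICs: h(0) = 4, h′(0) = 10.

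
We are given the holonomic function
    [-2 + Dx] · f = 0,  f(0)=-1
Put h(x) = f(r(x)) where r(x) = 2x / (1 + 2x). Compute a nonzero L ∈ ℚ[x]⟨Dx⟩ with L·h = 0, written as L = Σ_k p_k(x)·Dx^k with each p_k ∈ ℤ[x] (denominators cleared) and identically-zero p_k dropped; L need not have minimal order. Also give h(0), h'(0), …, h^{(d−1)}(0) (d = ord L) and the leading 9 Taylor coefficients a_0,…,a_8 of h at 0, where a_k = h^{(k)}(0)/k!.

L = -4 + (1 + 4·x + 4·x^2)·Dx  (order 1).
h: a_k = -1, -4, 0, 16/3, -32/3, 64/5, -256/45, -1280/63, 8192/105, …
ICs: h(0) = -1.

f: a_k = -1, -2, -2, -4/3, -2/3, -4/15, -4/45, -8/315, -2/315, …
Change of var in L_f (x↦r) gives L₀.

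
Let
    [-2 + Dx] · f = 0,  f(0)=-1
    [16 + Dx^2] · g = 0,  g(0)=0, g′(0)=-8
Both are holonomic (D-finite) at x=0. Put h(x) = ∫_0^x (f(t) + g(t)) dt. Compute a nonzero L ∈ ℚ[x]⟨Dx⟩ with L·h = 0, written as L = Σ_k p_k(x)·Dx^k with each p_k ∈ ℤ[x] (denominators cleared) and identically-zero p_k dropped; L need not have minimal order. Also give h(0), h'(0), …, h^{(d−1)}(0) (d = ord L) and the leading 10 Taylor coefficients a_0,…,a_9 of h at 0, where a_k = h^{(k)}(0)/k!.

L = -32·Dx + 16·Dx^2 - 2·Dx^3 + Dx^4  (order 4).
h: a_k = 0, -1, -5, -2/3, 5, -2/15, -26/9, -4/315, 17/21, -2/2835, …
ICs: h(0) = 0, h′(0) = -1, h′′(0) = -10, h′′′(0) = -4.

f: a_k = -1, -2, -2, -4/3, -2/3, -4/15, -4/45, -8/315, -2/315, -4/2835, …
g: a_k = 0, -8, 0, 64/3, 0, -256/15, 0, 2048/315, 0, -4096/2835, …
Sum ⇒ L₀ = lclm(L_f,L_g) in ℚ(x)⟨Dx⟩.
h=∫₀ˣh₀: take L = L₀·Dx.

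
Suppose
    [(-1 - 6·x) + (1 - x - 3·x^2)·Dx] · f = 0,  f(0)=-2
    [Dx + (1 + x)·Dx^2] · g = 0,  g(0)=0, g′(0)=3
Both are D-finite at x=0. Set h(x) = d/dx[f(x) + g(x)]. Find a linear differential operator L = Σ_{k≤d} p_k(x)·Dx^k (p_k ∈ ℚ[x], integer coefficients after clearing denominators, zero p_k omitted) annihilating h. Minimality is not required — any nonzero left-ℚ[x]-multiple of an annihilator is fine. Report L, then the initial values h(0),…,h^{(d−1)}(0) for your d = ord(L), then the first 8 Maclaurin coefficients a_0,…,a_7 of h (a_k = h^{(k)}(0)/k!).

L = (58 + 350·x + 636·x^2 + 756·x^3 + 324·x^4) + (40 + 364·x + 976·x^2 + 1632·x^3 + 1530·x^4 + 540·x^5)·Dx + (-9 - 31·x - 27·x^2 + 115·x^3 + 345·x^4 + 333·x^5 + 108·x^6)·Dx^2  (order 2).
h: a_k = 1, -19, -39, -155, -397, -1167, -3035, -8131, …
ICs: h(0) = 1, h′(0) = -19.

f: a_k = -2, -2, -8, -14, -38, -80, -194, -434, …
g: a_k = 0, 3, -3/2, 1, -3/4, 3/5, -1/2, 3/7, …
Sum ⇒ L₀ = lclm(L_f,L_g) in ℚ(x)⟨Dx⟩.
Differentiate: ansatz ord ≤ ord L₀ ⇒ L.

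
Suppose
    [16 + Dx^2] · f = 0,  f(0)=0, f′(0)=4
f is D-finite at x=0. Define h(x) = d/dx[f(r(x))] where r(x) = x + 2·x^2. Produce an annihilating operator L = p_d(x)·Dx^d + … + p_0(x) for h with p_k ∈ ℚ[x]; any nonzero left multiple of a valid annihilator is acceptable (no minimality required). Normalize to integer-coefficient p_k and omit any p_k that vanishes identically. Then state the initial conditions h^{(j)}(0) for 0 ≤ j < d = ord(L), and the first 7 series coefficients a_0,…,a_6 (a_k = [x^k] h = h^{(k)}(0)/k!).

L = (64 + 256·x + 1536·x^2 + 4096·x^3 + 4096·x^4) + (-12 - 48·x)·Dx + (1 + 8·x + 16·x^2)·Dx^2  (order 2).
h: a_k = 4, 16, -32, -256, -1792/3, 0, 106496/45, …
ICs: h(0) = 4, h′(0) = 16.

f: a_k = 0, 4, 0, -32/3, 0, 128/15, 0, …
L₀ from L_f via x↦r, Dx↦r'^{-1}Dx.
Differentiate: ansatz ord ≤ ord L₀ ⇒ L.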